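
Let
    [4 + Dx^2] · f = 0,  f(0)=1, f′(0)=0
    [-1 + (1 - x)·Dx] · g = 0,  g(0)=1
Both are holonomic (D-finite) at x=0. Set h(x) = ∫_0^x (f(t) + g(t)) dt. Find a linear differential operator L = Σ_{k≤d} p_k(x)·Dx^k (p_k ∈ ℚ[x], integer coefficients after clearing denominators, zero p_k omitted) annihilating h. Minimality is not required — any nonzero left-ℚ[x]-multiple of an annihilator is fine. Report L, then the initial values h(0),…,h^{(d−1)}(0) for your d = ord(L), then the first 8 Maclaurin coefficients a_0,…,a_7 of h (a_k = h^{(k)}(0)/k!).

L = (-20 + 16·x - 8·x^2)·Dx + (12 - 28·x + 24·x^2 - 8·x^3)·Dx^2 + (-5 + 4·x - 2·x^2)·Dx^3 + (3 - 7·x + 6·x^2 - 2·x^3)·Dx^4  (order 4).
h: a_k = 0, 2, 1/2, -1/3, 1/4, 1/3, 1/6, 41/315, …
ICs: h(0) = 0, h′(0) = 2, h′′(0) = 1, h′′′(0) = -2.

f: a_k = 1, 0, -2, 0, 2/3, 0, -4/45, 0, …
g: a_k = 1, 1, 1, 1, 1, 1, 1, 1, …
Sum ⇒ L₀ = lclm(L_f,L_g) in ℚ(x)⟨Dx⟩.
Integrate: L := L₀·Dx.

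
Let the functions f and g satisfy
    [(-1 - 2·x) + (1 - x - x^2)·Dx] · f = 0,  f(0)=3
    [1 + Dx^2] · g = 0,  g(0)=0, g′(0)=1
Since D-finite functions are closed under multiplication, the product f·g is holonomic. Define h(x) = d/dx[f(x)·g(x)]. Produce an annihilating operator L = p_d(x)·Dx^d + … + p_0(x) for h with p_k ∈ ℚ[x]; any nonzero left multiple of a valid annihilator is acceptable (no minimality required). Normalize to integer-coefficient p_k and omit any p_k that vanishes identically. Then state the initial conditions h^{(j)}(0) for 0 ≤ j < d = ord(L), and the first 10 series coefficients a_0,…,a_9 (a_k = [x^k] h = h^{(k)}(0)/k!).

L = (3 - 2·x - x^2 + 2·x^3 + x^4) + (4 + 10·x + 6·x^2 + 4·x^3)·Dx + (-1 + x^2 + 2·x^3 + x^4)·Dx^2  (order 2).
h: a_k = 3, 6, 33/2, 34, 561/8, 2703/20, 61403/240, 19849/42, 11566657/13440, 18712297/12096, …
ICs: h(0) = 3, h′(0) = 6.

f: a_k = 3, 3, 6, 9, 15, 24, 39, 63, 102, 165, …
g: a_k = 0, 1, 0, -1/6, 0, 1/120, 0, -1/5040, 0, 1/362880, …
h₀=f·g: eliminate ⇒ L₀, order ≤ 1·2.
Differentiate: ansatz ord ≤ ord L₀ ⇒ L.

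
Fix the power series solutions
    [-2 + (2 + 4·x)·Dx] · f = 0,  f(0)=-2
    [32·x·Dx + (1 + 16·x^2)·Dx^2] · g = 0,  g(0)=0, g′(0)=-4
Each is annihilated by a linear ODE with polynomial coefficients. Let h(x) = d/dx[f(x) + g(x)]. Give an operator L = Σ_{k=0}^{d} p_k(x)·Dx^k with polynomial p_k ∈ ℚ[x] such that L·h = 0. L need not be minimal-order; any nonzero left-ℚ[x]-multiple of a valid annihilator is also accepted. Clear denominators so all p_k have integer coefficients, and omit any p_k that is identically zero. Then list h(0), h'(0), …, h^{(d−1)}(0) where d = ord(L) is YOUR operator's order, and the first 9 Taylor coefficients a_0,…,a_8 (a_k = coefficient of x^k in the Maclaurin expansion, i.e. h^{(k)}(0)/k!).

L = (-32 - 160·x + 1536·x^2 + 1536·x^3) + (-35 - 128·x + 1312·x^2 + 6144·x^3 + 5376·x^4)·Dx + (-1 + 30·x + 96·x^2 + 576·x^3 + 1792·x^4 + 1536·x^5)·Dx^2  (order 2).
h: a_k = -6, 2, 61, 5, -4131/4, 63/4, 130841/8, 429/8, -16783651/64, …
ICs: h(0) = -6, h′(0) = 2.

f: a_k = -2, -2, 1, -1, 5/4, -7/4, 21/8, -33/8, 429/64, …
g: a_k = 0, -4, 0, 64/3, 0, -1024/5, 0, 16384/7, 0, …
Weyl lclm of L_f,L_g ⇒ L₀ (ord ≤ 3).
h₀' ⇒ L via d/dx closure of L₀.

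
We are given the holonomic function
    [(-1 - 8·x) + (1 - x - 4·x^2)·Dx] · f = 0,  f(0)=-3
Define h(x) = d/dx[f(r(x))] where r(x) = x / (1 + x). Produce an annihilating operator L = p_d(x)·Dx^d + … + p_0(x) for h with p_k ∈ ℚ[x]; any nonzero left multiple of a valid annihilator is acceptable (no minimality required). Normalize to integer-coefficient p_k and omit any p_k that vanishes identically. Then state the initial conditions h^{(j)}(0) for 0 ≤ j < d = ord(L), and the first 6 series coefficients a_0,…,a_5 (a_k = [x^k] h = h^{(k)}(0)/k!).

L = (8 + 24·x + 120·x^2 + 72·x^3) + (-1 - 11·x - 15·x^2 + 31·x^3 + 36·x^4)·Dx  (order 1).
h: a_k = -3, -24, 0, -192, 240, -1440, …
ICs: h(0) = -3.

f: a_k = -3, -3, -15, -27, -87, -195, …
Substitute x→r, Dx→(1/r')Dx; clear ⇒ L₀.
h₀' ⇒ L via d/dx closure of L₀.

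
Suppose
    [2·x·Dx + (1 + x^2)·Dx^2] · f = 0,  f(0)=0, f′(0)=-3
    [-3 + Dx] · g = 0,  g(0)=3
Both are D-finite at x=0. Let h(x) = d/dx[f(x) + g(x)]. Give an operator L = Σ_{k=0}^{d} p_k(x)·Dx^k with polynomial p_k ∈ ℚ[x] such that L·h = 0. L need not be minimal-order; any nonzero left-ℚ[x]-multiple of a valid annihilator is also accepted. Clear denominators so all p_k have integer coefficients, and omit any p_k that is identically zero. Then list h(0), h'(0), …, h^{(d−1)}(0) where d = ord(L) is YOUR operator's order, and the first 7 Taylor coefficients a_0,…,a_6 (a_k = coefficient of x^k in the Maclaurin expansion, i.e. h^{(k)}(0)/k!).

L = (6 - 18·x - 18·x^2 - 18·x^3) + (-11 - 12·x^2 - 9·x^4)·Dx + (3 + 2·x + 6·x^2 + 2·x^3 + 3·x^4)·Dx^2  (order 2).
h: a_k = 6, 27, 87/2, 81/2, 219/8, 729/40, 969/80, …
ICs: h(0) = 6, h′(0) = 27.

f: a_k = 0, -3, 0, 1, 0, -3/5, 0, …
g: a_k = 3, 9, 27/2, 27/2, 81/8, 243/40, 243/80, …
f+g: L₀ = lclm(L_f,L_g), ord ≤ 2+1.
Derive L from L₀ (diff closure).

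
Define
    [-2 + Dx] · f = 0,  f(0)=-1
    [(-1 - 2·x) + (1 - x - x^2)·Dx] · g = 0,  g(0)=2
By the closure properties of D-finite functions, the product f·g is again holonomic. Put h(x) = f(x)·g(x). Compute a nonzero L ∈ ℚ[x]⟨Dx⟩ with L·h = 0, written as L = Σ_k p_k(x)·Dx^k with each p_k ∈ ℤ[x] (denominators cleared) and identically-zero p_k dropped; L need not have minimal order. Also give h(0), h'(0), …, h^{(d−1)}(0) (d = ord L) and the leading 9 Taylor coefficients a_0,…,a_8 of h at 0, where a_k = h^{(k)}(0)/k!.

f: a_k = -1, -2, -2, -4/3, -2/3, -4/15, -4/45, -8/315, -2/315, …
g: a_k = 2, 2, 4, 6, 10, 16, 26, 42, 68, …
f·g: L₀ = L_f ⊗_s L_g, ord ≤ 1·1.
L = (3 - 2·x^2) + (-1 + x + x^2)·Dx  (order 1).
h: a_k = -2, -6, -12, -62/3, -34, -276/5, -4022/45, -5062/35, -24572/105, …
ICs: h(0) = -2.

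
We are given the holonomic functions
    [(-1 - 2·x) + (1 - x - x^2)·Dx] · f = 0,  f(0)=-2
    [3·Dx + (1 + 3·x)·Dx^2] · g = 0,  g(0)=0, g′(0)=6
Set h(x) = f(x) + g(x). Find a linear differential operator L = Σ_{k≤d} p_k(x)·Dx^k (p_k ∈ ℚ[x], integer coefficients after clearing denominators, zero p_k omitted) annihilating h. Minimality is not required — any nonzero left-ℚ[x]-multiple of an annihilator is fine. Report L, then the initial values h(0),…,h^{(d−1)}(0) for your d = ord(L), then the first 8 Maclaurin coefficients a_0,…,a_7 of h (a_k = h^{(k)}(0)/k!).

f: a_k = -2, -2, -4, -6, -10, -16, -26, -42, …
g: a_k = 0, 6, -9, 18, -81/2, 486/5, -243, 4374/7, …
Weyl lclm of L_f,L_g ⇒ L₀ (ord ≤ 3).
L = (126 + 342·x + 468·x^2 + 180·x^3 + 108·x^4)·Dx + (156·x + 576·x^2 + 672·x^3 + 378·x^4 + 180·x^5)·Dx^2 + (-7 - 35·x - 29·x^2 + 63·x^3 + 99·x^4 + 93·x^5 + 36·x^6)·Dx^3  (order 3).
h: a_k = -2, 4, -13, 12, -101/2, 406/5, -269, 4080/7, …
ICs: h(0) = -2, h′(0) = 4, h′′(0) = -26.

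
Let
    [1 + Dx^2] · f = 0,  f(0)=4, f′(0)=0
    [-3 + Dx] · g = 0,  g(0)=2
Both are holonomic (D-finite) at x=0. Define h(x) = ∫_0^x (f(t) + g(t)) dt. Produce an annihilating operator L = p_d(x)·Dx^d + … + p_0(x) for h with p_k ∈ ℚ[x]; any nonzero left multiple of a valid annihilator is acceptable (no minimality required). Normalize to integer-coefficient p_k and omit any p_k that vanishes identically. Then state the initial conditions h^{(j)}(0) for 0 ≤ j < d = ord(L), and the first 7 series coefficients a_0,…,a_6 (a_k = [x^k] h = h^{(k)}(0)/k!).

f: a_k = 4, 0, -2, 0, 1/6, 0, -1/180, …
g: a_k = 2, 6, 9, 9, 27/4, 81/20, 81/40, …
Sum ⇒ L₀ = lclm(L_f,L_g) in ℚ(x)⟨Dx⟩.
Integrate: L := L₀·Dx.
L = -3·Dx + Dx^2 - 3·Dx^3 + Dx^4  (order 4).
h: a_k = 0, 6, 3, 7/3, 9/4, 83/60, 27/40, …
ICs: h(0) = 0, h′(0) = 6, h′′(0) = 6, h′′′(0) = 14.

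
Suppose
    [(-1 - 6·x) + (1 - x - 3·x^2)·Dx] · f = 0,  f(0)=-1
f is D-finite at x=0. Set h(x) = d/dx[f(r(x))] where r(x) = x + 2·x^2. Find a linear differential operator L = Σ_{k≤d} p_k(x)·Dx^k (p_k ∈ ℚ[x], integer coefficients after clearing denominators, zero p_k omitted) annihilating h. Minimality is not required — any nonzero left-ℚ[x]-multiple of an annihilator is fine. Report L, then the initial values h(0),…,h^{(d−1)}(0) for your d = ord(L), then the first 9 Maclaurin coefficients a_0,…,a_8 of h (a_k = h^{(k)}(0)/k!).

L = (12 + 102·x + 366·x^2 + 1008·x^3 + 2808·x^4 + 4320·x^5 + 2880·x^6) + (-1 - 9·x - 21·x^2 + 50·x^3 + 360·x^4 + 792·x^5 + 1008·x^6 + 576·x^7)·Dx  (order 1).
h: a_k = -1, -12, -69, -308, -1380, -6054, -25123, -102960, -416115, …
ICs: h(0) = -1.

f: a_k = -1, -1, -4, -7, -19, -40, -97, -217, -508, …
L₀ from L_f via x↦r, Dx↦r'^{-1}Dx.
h=h₀': d/dx-closure on L₀ ⇒ L.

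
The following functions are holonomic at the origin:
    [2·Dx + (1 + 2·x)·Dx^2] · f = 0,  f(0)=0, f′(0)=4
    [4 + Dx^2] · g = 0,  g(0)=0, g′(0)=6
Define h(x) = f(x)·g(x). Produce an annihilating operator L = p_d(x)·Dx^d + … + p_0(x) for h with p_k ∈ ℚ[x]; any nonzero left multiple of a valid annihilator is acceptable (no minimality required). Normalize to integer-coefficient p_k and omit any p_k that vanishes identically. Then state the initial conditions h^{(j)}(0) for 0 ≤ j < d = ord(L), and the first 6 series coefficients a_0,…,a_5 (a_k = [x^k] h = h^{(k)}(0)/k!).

f: a_k = 0, 4, -4, 16/3, -8, 64/5, …
g: a_k = 0, 6, 0, -4, 0, 4/5, …
Sym-product of L_f,L_g gives L₀ (≤ ord 4).
L = (-48 + 192·x + 1216·x^2 + 2048·x^3 + 1024·x^4) + (32 + 320·x + 768·x^2 + 512·x^3)·Dx + (160·x + 672·x^2 + 1024·x^3 + 512·x^4)·Dx^2 + (8 + 80·x + 192·x^2 + 128·x^3)·Dx^3 + (3 + 28·x + 92·x^2 + 128·x^3 + 64·x^4)·Dx^4  (order 4).
h: a_k = 0, 0, 24, -24, 16, -32, …
ICs: h(0) = 0, h′(0) = 0, h′′(0) = 48, h′′′(0) = -144.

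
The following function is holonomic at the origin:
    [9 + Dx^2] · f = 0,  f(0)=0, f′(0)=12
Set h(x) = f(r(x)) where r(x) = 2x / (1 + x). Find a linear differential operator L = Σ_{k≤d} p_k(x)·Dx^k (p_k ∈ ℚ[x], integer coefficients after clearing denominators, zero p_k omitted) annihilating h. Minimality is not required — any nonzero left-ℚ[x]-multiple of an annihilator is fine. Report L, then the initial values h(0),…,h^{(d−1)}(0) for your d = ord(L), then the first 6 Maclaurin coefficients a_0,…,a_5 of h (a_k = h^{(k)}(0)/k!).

L = 36 + (2 + 6·x + 6·x^2 + 2·x^3)·Dx + (1 + 4·x + 6·x^2 + 4·x^3 + x^4)·Dx^2  (order 2).
h: a_k = 0, 24, -24, -120, 408, -2904/5, …
ICs: h(0) = 0, h′(0) = 24.

f: a_k = 0, 12, 0, -18, 0, 81/10, …
h₀=f(r): pull back L_f along r ⇒ L₀.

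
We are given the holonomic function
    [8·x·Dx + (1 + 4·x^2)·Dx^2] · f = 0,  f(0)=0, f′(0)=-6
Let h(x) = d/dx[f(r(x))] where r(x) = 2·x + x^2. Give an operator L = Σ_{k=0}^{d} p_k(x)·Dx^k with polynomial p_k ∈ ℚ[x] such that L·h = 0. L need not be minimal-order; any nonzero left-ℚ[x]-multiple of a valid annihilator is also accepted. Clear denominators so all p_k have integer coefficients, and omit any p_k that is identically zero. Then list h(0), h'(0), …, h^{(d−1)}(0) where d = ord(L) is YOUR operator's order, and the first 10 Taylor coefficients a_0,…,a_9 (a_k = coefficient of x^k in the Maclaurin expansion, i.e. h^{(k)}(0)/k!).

f: a_k = 0, -6, 0, 8, 0, -96/5, 0, 384/7, 0, -512/3, …
L₀ from L_f via x↦r, Dx↦r'^{-1}Dx.
Derive L from L₀ (diff closure).
L = (-1 + 32·x + 64·x^2 + 48·x^3 + 12·x^4) + (1 + x + 16·x^2 + 32·x^3 + 20·x^4 + 4·x^5)·Dx  (order 1).
h: a_k = -12, -12, 192, 384, -2832, -9168, 38400, 190464, -456384, -3625152, …
ICs: h(0) = -12.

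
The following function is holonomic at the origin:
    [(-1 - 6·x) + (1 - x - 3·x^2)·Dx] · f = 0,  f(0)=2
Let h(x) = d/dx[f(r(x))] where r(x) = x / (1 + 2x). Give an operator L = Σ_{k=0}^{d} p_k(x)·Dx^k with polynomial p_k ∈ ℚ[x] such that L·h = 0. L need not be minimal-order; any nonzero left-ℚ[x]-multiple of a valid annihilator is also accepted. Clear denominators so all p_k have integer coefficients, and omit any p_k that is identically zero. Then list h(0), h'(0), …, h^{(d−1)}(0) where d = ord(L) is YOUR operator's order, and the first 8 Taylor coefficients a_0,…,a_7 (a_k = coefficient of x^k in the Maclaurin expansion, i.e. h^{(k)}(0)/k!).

f: a_k = 2, 2, 8, 14, 38, 80, 194, 434, …
h₀=f(r): pull back L_f along r ⇒ L₀.
Differentiate: ansatz ord ≤ ord L₀ ⇒ L.
L = (4 + 6·x + 30·x^2 + 32·x^3) + (-1 - 13·x - 45·x^2 - 38·x^3 + 16·x^4)·Dx  (order 1).
h: a_k = 2, 8, -30, 136, -560, 2220, -8554, 32288, …
ICs: h(0) = 2.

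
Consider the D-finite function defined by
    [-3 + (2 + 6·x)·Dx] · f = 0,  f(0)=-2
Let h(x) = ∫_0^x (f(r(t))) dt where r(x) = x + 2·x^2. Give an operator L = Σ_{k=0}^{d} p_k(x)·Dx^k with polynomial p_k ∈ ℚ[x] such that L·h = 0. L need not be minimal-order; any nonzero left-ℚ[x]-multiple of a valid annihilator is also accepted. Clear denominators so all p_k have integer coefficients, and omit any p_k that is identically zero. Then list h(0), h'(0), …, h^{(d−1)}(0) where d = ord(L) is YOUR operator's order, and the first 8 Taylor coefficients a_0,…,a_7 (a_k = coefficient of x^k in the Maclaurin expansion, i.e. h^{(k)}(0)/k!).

f: a_k = -2, -3, 9/4, -27/8, 405/64, -1701/128, 15309/512, -72171/1024, …
f∘r: x↦r, Dx↦Dx/r' in L_f ⇒ L₀.
h=∫h₀ ⇒ L = L₀·Dx.
L = (-3 - 12·x)·Dx + (2 + 6·x + 12·x^2)·Dx^2  (order 2).
h: a_k = 0, -2, -3/2, -5/4, 45/32, -63/64, -135/256, 11205/3584, …
ICs: h(0) = 0, h′(0) = -2.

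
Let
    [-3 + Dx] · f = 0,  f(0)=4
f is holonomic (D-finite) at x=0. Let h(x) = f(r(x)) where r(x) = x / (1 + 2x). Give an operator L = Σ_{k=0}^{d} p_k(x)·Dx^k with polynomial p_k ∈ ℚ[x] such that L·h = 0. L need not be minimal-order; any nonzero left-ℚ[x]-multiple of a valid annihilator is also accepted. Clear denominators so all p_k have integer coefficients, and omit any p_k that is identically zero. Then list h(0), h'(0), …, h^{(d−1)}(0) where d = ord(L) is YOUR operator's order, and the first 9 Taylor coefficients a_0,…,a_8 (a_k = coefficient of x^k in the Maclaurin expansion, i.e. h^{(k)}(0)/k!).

f: a_k = 4, 12, 18, 18, 27/2, 81/10, 81/20, 243/140, 729/1120, …
h₀=f(r): pull back L_f along r ⇒ L₀.
L = -3 + (1 + 4·x + 4·x^2)·Dx  (order 1).
h: a_k = 4, 12, -6, -6, 51/2, -519/10, 1581/20, -12441/140, 45417/1120, …
ICs: h(0) = 4.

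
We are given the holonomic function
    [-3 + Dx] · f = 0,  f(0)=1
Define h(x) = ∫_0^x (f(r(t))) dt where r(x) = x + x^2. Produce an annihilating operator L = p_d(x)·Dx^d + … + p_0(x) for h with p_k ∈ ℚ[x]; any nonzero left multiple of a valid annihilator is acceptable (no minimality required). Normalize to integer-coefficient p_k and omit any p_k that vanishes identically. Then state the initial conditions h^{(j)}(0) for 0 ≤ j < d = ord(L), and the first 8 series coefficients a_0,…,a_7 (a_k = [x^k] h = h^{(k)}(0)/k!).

L = (-3 - 6·x)·Dx + Dx^2  (order 2).
h: a_k = 0, 1, 3/2, 5/2, 27/8, 171/40, 387/80, 2871/560, …
ICs: h(0) = 0, h′(0) = 1.

f: a_k = 1, 3, 9/2, 9/2, 27/8, 81/40, 81/80, 243/560, …
Substitute x→r, Dx→(1/r')Dx; clear ⇒ L₀.
∫: right-multiply L₀ by Dx.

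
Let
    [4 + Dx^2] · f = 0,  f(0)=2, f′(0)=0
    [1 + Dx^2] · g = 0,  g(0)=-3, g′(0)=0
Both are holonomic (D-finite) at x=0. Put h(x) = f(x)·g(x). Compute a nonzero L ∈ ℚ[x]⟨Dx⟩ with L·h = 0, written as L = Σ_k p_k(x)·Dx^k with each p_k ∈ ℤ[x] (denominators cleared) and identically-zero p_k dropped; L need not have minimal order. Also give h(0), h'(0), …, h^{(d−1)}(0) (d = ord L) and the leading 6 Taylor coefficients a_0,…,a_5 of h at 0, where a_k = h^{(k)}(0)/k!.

f: a_k = 2, 0, -4, 0, 4/3, 0, …
g: a_k = -3, 0, 3/2, 0, -1/8, 0, …
L₀ := L_f ⊗_s L_g (sym. prod.), ord ≤ 4.
L = 9 + 10·Dx^2 + Dx^4  (order 4).
h: a_k = -6, 0, 15, 0, -41/4, 0, …
ICs: h(0) = -6, h′(0) = 0, h′′(0) = 30, h′′′(0) = 0.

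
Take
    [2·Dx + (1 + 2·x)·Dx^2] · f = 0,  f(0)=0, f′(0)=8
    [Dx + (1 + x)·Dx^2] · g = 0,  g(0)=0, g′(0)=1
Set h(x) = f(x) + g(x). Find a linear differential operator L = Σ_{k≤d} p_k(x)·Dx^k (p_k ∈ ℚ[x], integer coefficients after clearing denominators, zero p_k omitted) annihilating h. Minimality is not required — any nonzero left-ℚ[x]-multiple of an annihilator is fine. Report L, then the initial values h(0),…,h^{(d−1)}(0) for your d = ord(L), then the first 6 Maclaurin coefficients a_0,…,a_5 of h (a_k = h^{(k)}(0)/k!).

L = 4·Dx + (6 + 8·x)·Dx^2 + (1 + 3·x + 2·x^2)·Dx^3  (order 3).
h: a_k = 0, 9, -17/2, 11, -65/4, 129/5, …
ICs: h(0) = 0, h′(0) = 9, h′′(0) = -17.

f: a_k = 0, 8, -8, 32/3, -16, 128/5, …
g: a_k = 0, 1, -1/2, 1/3, -1/4, 1/5, …
L₀ := lclm(L_f,L_g); ord L₀ ≤ 2+2.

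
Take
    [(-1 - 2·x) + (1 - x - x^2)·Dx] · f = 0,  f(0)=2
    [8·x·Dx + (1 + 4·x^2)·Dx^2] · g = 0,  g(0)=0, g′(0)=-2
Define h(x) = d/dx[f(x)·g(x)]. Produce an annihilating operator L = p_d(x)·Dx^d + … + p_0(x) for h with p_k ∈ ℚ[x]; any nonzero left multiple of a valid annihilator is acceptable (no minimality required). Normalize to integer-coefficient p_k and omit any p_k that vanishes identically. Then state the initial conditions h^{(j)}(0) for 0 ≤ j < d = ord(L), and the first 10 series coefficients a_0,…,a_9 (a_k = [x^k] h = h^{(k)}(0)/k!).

L = (-10 + 264·x^2 + 384·x^3 + 576·x^4) + (7 + 22·x + 12·x^2 + 88·x^3 + 384·x^4 + 384·x^5)·Dx + (-1 - 3·x - 11·x^2 + 4·x^3 - 16·x^4 + 64·x^5 + 48·x^6)·Dx^2  (order 2).
h: a_k = -4, -8, -8, -80/3, -332/3, -864/5, -1508/15, -36256/105, -10792/7, -135112/63, …
ICs: h(0) = -4, h′(0) = -8.

f: a_k = 2, 2, 4, 6, 10, 16, 26, 42, 68, 110, …
g: a_k = 0, -2, 0, 8/3, 0, -32/5, 0, 128/7, 0, -512/9, …
h₀=f·g: eliminate ⇒ L₀, order ≤ 1·2.
Derive L from L₀ (diff closure).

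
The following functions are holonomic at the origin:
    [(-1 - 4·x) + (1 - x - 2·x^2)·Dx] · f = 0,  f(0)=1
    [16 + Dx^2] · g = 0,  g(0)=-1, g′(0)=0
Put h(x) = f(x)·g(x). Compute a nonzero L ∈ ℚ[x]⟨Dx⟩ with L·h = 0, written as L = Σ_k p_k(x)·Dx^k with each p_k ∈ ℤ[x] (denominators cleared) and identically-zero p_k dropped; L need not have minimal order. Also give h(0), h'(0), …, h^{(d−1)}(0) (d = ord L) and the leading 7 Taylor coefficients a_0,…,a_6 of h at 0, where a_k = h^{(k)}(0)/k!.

L = (-12 + 16·x + 32·x^2) + (2 + 8·x)·Dx + (-1 + x + 2·x^2)·Dx^2  (order 2).
h: a_k = -1, -1, 5, 3, 7/3, 25/3, 841/45, …
ICs: h(0) = -1, h′(0) = -1.

f: a_k = 1, 1, 3, 5, 11, 21, 43, …
g: a_k = -1, 0, 8, 0, -32/3, 0, 256/45, …
L₀ := L_f ⊗_s L_g (sym. prod.), ord ≤ 2.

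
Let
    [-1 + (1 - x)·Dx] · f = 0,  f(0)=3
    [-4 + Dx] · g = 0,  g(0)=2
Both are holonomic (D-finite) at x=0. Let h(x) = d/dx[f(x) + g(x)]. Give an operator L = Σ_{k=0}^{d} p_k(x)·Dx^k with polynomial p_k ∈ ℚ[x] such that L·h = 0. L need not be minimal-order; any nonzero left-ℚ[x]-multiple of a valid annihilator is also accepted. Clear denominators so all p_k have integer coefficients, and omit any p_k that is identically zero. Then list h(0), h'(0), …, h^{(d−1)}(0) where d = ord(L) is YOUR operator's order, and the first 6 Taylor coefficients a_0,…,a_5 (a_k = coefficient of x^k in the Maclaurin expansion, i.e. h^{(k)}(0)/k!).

L = (-4 + 16·x) + (5 - 16·x + 8·x^2)·Dx + (-1 + 3·x - 2·x^2)·Dx^2  (order 2).
h: a_k = 11, 38, 73, 292/3, 301/3, 1294/15, …
ICs: h(0) = 11, h′(0) = 38.

f: a_k = 3, 3, 3, 3, 3, 3, …
g: a_k = 2, 8, 16, 64/3, 64/3, 256/15, …
Weyl lclm of L_f,L_g ⇒ L₀ (ord ≤ 2).
Differentiate: ansatz ord ≤ ord L₀ ⇒ L.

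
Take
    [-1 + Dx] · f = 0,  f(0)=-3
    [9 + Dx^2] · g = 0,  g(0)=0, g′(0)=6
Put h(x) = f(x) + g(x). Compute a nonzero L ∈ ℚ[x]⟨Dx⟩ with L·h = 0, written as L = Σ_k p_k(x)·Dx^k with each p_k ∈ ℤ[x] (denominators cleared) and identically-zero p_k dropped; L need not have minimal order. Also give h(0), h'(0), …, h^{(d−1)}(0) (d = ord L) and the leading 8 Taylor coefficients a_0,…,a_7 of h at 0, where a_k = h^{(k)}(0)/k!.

f: a_k = -3, -3, -3/2, -1/2, -1/8, -1/40, -1/240, -1/1680, …
g: a_k = 0, 6, 0, -9, 0, 81/20, 0, -243/280, …
Weyl lclm of L_f,L_g ⇒ L₀ (ord ≤ 3).
L = -9 + 9·Dx - Dx^2 + Dx^3  (order 3).
h: a_k = -3, 3, -3/2, -19/2, -1/8, 161/40, -1/240, -1459/1680, …
ICs: h(0) = -3, h′(0) = 3, h′′(0) = -3.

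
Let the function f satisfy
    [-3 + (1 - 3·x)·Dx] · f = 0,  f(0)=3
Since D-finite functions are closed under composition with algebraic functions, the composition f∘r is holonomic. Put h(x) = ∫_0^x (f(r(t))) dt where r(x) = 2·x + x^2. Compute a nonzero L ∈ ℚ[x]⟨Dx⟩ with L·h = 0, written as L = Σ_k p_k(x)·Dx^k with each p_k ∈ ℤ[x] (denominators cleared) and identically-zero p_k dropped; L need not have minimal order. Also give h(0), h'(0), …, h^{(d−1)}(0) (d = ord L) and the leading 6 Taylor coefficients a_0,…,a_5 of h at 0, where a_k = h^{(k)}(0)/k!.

f: a_k = 3, 9, 27, 81, 243, 729, …
Change of var in L_f (x↦r) gives L₀.
h=∫₀ˣh₀: take L = L₀·Dx.
L = (6 + 6·x)·Dx + (-1 + 6·x + 3·x^2)·Dx^2  (order 2).
h: a_k = 0, 3, 9, 39, 189, 4887/5, …
ICs: h(0) = 0, h′(0) = 3.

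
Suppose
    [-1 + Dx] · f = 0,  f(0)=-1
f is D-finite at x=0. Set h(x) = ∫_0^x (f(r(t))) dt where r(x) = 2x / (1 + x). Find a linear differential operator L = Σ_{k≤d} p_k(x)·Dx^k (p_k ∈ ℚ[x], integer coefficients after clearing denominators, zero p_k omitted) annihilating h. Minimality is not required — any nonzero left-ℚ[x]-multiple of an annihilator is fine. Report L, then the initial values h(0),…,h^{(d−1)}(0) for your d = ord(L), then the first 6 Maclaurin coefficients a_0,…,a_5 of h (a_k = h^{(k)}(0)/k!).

f: a_k = -1, -1, -1/2, -1/6, -1/24, -1/120, …
Change of var in L_f (x↦r) gives L₀.
Integrate: L := L₀·Dx.
L = -2·Dx + (1 + 2·x + x^2)·Dx^2  (order 2).
h: a_k = 0, -1, -1, 0, 1/6, -2/15, …
ICs: h(0) = 0, h′(0) = -1.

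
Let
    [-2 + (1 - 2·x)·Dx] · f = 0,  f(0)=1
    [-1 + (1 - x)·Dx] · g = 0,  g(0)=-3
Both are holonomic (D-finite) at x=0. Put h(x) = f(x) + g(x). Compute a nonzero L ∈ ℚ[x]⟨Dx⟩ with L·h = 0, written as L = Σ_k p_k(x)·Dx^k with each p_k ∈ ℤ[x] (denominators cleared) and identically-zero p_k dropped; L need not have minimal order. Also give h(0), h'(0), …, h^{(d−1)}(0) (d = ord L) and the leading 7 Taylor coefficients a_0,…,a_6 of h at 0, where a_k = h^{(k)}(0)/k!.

L = -4 + (6 - 8·x)·Dx + (-1 + 3·x - 2·x^2)·Dx^2  (order 2).
h: a_k = -2, -1, 1, 5, 13, 29, 61, …
ICs: h(0) = -2, h′(0) = -1.

f: a_k = 1, 2, 4, 8, 16, 32, 64, …
g: a_k = -3, -3, -3, -3, -3, -3, -3, …
h₀=f+g: left-lcm gives L₀, ord ≤ 2.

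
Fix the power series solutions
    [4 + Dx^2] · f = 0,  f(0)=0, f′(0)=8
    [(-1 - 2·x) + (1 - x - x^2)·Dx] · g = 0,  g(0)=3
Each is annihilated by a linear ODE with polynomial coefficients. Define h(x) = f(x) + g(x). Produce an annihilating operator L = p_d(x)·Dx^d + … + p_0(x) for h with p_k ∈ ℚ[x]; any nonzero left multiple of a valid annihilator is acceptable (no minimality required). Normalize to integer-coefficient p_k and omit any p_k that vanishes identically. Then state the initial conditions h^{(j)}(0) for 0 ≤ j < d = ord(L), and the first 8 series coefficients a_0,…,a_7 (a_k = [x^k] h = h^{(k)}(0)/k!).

L = (-44 - 96·x - 32·x^2 - 48·x^3 - 40·x^4 - 16·x^5) + (16 - 20·x - 8·x^2 + 16·x^3 - 12·x^4 - 24·x^5 - 8·x^6)·Dx + (-11 - 24·x - 8·x^2 - 12·x^3 - 10·x^4 - 4·x^5)·Dx^2 + (4 - 5·x - 2·x^2 + 4·x^3 - 3·x^4 - 6·x^5 - 2·x^6)·Dx^3  (order 3).
h: a_k = 3, 11, 6, 11/3, 15, 376/15, 39, 19813/315, …
ICs: h(0) = 3, h′(0) = 11, h′′(0) = 12.

f: a_k = 0, 8, 0, -16/3, 0, 16/15, 0, -32/315, …
g: a_k = 3, 3, 6, 9, 15, 24, 39, 63, …
f+g: L₀ = lclm(L_f,L_g), ord ≤ 2+1.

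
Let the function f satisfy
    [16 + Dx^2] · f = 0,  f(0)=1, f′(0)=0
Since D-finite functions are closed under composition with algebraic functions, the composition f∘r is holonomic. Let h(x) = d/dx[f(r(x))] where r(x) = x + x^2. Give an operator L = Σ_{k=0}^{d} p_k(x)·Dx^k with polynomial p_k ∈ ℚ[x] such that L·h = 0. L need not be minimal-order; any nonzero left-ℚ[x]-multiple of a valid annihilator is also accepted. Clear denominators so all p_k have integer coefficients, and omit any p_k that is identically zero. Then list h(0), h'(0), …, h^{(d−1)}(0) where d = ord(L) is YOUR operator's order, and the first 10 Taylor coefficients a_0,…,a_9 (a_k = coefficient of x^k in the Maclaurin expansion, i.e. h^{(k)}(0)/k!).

L = (28 + 128·x + 384·x^2 + 512·x^3 + 256·x^4) + (-6 - 12·x)·Dx + (1 + 4·x + 4·x^2)·Dx^2  (order 2).
h: a_k = 0, -16, -48, 32/3, 640/3, 5248/15, 896/15, -184064/315, -31744/35, -1137152/2835, …
ICs: h(0) = 0, h′(0) = -16.

f: a_k = 1, 0, -8, 0, 32/3, 0, -256/45, 0, 512/315, 0, …
Substitute x→r, Dx→(1/r')Dx; clear ⇒ L₀.
h=h₀': d/dx-closure on L₀ ⇒ L.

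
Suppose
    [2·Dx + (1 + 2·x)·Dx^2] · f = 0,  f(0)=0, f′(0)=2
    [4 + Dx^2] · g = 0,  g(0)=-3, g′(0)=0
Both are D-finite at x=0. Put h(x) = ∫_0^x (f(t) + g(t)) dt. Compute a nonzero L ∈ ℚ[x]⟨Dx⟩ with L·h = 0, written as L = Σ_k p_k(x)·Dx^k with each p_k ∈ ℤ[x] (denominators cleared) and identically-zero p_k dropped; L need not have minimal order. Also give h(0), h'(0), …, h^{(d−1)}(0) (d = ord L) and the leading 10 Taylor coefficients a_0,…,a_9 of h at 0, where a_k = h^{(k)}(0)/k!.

L = (56 + 32·x + 32·x^2)·Dx^2 + (12 + 40·x + 48·x^2 + 32·x^3)·Dx^3 + (14 + 8·x + 8·x^2)·Dx^4 + (3 + 10·x + 12·x^2 + 8·x^3)·Dx^5  (order 5).
h: a_k = 0, -3, 1, 4/3, 2/3, -6/5, 16/15, -52/35, 16/7, -3362/945, …
ICs: h(0) = 0, h′(0) = -3, h′′(0) = 2, h′′′(0) = 8, h′′′′(0) = 16.

f: a_k = 0, 2, -2, 8/3, -4, 32/5, -32/3, 128/7, -32, 512/9, …
g: a_k = -3, 0, 6, 0, -2, 0, 4/15, 0, -2/105, 0, …
Weyl lclm of L_f,L_g ⇒ L₀ (ord ≤ 4).
∫: right-multiply L₀ by Dx.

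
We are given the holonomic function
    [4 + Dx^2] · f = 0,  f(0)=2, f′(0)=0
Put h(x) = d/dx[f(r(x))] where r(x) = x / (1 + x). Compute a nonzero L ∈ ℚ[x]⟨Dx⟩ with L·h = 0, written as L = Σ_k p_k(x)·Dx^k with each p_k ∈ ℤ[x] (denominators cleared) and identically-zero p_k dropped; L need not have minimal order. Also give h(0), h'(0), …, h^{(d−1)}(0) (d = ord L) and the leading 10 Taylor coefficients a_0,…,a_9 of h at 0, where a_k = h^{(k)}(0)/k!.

L = (10 + 12·x + 6·x^2) + (6 + 18·x + 18·x^2 + 6·x^3)·Dx + (1 + 4·x + 6·x^2 + 4·x^3 + x^4)·Dx^2  (order 2).
h: a_k = 0, -8, 24, -128/3, 160/3, -616/15, -56/5, 37664/315, -10336/35, 1532504/2835, …
ICs: h(0) = 0, h′(0) = -8.

f: a_k = 2, 0, -4, 0, 4/3, 0, -8/45, 0, 4/315, 0, …
Substitute x→r, Dx→(1/r')Dx; clear ⇒ L₀.
Derive L from L₀ (diff closure).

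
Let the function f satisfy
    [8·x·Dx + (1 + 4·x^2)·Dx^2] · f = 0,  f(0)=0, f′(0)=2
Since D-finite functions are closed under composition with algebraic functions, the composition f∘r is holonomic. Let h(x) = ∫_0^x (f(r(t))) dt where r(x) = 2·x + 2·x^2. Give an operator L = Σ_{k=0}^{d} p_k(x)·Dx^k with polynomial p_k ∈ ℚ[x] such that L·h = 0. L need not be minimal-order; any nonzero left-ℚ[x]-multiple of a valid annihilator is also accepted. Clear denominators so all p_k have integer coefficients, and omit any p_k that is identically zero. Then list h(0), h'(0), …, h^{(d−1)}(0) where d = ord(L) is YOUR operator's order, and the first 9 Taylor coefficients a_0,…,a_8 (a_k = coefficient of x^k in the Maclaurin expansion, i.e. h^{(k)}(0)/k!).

L = (-2 + 32·x + 128·x^2 + 192·x^3 + 96·x^4)·Dx^2 + (1 + 2·x + 16·x^2 + 64·x^3 + 80·x^4 + 32·x^5)·Dx^3  (order 3).
h: a_k = 0, 0, 2, 4/3, -16/3, -64/5, 352/15, 3008/21, -256/7, …
ICs: h(0) = 0, h′(0) = 0, h′′(0) = 4.

f: a_k = 0, 2, 0, -8/3, 0, 32/5, 0, -128/7, 0, …
f∘r: x↦r, Dx↦Dx/r' in L_f ⇒ L₀.
Integrate: L := L₀·Dx.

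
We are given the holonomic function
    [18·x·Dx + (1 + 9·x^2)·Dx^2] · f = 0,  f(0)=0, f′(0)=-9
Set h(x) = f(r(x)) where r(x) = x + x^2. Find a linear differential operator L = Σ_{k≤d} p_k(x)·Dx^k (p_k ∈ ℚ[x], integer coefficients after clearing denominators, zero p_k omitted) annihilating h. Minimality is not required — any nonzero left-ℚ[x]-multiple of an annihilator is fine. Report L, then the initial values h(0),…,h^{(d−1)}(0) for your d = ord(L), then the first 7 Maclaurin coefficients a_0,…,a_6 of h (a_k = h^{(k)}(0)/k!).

f: a_k = 0, -9, 0, 27, 0, -729/5, 0, …
Substitute x→r, Dx→(1/r')Dx; clear ⇒ L₀.
L = (-2 + 18·x + 72·x^2 + 108·x^3 + 54·x^4)·Dx + (1 + 2·x + 9·x^2 + 36·x^3 + 45·x^4 + 18·x^5)·Dx^2  (order 2).
h: a_k = 0, -9, -9, 27, 81, -324/5, -702, …
ICs: h(0) = 0, h′(0) = -9.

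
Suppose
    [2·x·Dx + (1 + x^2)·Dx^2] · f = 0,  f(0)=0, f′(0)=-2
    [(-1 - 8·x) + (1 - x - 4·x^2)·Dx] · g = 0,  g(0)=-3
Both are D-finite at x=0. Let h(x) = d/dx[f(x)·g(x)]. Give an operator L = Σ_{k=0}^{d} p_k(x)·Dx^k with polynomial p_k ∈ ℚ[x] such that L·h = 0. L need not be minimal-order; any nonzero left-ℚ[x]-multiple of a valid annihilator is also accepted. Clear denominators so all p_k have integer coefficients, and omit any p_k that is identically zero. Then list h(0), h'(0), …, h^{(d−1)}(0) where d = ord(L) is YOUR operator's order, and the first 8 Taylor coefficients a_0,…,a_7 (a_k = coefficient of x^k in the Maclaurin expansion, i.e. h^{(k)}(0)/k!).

L = (86 + 318·x^2 + 96·x^3 + 576·x^4) + (13 + 106·x + 57·x^2 + 334·x^3 + 96·x^4 + 384·x^5)·Dx + (-4 + 3·x + x^2 + 19·x^3 + 53·x^4 + 16·x^5 + 48·x^6)·Dx^2  (order 2).
h: a_k = 6, 12, 84, 208, 826, 11196/5, 7232, 707264/35, …
ICs: h(0) = 6, h′(0) = 12.

f: a_k = 0, -2, 0, 2/3, 0, -2/5, 0, 2/7, …
g: a_k = -3, -3, -15, -27, -87, -195, -543, -1323, …
L₀ := L_f ⊗_s L_g (sym. prod.), ord ≤ 2.
h₀' ⇒ L via d/dx closure of L₀.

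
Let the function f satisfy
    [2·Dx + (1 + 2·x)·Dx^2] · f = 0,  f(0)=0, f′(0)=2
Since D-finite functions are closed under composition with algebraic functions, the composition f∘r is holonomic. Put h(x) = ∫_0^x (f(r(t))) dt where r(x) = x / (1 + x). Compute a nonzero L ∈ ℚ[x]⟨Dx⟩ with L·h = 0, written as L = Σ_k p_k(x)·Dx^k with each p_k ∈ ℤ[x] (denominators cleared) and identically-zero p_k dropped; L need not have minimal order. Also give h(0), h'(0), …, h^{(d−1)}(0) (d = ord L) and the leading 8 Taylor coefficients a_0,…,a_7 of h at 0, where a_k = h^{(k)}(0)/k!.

f: a_k = 0, 2, -2, 8/3, -4, 32/5, -32/3, 128/7, …
L₀ from L_f via x↦r, Dx↦r'^{-1}Dx.
h=∫h₀ ⇒ L = L₀·Dx.
L = (4 + 6·x)·Dx^2 + (1 + 4·x + 3·x^2)·Dx^3  (order 3).
h: a_k = 0, 0, 1, -4/3, 13/6, -4, 121/15, -52/3, …
ICs: h(0) = 0, h′(0) = 0, h′′(0) = 2.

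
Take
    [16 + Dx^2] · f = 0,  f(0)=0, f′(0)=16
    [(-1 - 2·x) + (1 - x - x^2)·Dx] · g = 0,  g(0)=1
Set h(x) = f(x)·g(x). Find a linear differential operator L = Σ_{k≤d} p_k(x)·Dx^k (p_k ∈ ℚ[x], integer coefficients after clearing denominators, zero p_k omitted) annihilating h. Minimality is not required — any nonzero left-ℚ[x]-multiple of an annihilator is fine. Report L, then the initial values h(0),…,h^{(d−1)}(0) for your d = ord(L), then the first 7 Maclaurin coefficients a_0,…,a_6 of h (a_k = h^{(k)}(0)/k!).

L = (-14 + 16·x + 16·x^2) + (2 + 4·x)·Dx + (-1 + x + x^2)·Dx^2  (order 2).
h: a_k = 0, 16, 16, -32/3, 16/3, 144/5, 512/15, …
ICs: h(0) = 0, h′(0) = 16.

f: a_k = 0, 16, 0, -128/3, 0, 512/15, 0, …
g: a_k = 1, 1, 2, 3, 5, 8, 13, …
L₀ := L_f ⊗_s L_g (sym. prod.), ord ≤ 2.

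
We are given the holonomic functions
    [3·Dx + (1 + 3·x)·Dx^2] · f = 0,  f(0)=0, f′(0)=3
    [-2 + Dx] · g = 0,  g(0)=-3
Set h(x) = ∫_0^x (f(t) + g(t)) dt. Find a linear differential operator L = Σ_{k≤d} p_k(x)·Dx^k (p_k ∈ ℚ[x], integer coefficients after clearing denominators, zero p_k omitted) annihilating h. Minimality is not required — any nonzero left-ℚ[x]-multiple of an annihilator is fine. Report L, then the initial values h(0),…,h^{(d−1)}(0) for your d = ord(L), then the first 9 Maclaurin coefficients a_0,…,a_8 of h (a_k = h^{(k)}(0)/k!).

f: a_k = 0, 3, -9/2, 9, -81/4, 243/5, -243/2, 2187/7, -6561/8, …
g: a_k = -3, -6, -6, -4, -2, -4/5, -4/15, -8/105, -2/105, …
h₀=f+g: left-lcm gives L₀, ord ≤ 3.
Integrate: L := L₀·Dx.
L = (-48 - 36·x)·Dx^2 + (14 - 24·x - 36·x^2)·Dx^3 + (5 + 21·x + 18·x^2)·Dx^4  (order 4).
h: a_k = 0, -3, -3/2, -7/2, 5/4, -89/20, 239/30, -3653/210, 32797/840, …
ICs: h(0) = 0, h′(0) = -3, h′′(0) = -3, h′′′(0) = -21.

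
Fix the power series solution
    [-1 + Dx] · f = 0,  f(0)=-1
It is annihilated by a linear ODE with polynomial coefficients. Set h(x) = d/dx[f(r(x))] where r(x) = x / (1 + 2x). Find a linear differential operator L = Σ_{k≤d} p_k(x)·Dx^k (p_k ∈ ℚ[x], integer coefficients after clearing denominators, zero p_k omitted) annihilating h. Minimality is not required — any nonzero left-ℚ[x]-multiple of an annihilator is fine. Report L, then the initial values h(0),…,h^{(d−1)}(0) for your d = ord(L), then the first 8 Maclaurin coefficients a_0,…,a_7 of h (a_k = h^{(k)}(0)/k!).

f: a_k = -1, -1, -1/2, -1/6, -1/24, -1/120, -1/720, -1/5040, …
h₀=f(r): pull back L_f along r ⇒ L₀.
h=h₀': d/dx-closure on L₀ ⇒ L.
L = (-3 - 8·x) + (-1 - 4·x - 4·x^2)·Dx  (order 1).
h: a_k = -1, 3, -13/2, 71/6, -147/8, 2699/120, -9157/720, -68731/1680, …
ICs: h(0) = -1.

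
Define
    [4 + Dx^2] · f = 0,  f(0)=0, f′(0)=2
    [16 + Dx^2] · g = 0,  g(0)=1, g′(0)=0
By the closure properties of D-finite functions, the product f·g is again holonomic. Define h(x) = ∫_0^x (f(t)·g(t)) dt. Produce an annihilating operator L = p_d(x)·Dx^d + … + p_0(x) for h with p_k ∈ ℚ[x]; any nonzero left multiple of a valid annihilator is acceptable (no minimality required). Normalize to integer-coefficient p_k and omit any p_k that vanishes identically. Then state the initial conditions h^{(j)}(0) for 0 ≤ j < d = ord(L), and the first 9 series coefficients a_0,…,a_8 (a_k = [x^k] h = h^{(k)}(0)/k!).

L = 144·Dx + 40·Dx^3 + Dx^5  (order 5).
h: a_k = 0, 0, 1, 0, -13/3, 0, 242/45, 0, -1093/315, …
ICs: h(0) = 0, h′(0) = 0, h′′(0) = 2, h′′′(0) = 0, h′′′′(0) = -104.

f: a_k = 0, 2, 0, -4/3, 0, 4/15, 0, -8/315, 0, …
g: a_k = 1, 0, -8, 0, 32/3, 0, -256/45, 0, 512/315, …
f·g: L₀ = L_f ⊗_s L_g, ord ≤ 2·2.
Integrate: L := L₀·Dx.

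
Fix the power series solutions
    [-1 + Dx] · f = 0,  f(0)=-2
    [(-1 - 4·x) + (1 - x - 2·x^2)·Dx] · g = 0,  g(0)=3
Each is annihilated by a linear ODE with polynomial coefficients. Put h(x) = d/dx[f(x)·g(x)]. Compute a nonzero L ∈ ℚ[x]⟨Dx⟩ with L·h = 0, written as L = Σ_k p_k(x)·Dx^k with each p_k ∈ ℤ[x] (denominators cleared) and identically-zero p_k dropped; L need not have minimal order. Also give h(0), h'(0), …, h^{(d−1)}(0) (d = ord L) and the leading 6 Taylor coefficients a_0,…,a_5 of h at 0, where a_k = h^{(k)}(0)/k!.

f: a_k = -2, -2, -1, -1/3, -1/12, -1/60, …
g: a_k = 3, 3, 9, 15, 33, 63, …
h₀=f·g: eliminate ⇒ L₀, order ≤ 1·1.
Differentiate: ansatz ord ≤ ord L₀ ⇒ L.
L = (9 + 16·x + 9·x^2 - 12·x^3 + 4·x^4) + (-2 - x + 9·x^2 + 4·x^3 - 4·x^4)·Dx  (order 1).
h: a_k = -12, -54, -156, -425, -2103/2, -50737/20, …
ICs: h(0) = -12.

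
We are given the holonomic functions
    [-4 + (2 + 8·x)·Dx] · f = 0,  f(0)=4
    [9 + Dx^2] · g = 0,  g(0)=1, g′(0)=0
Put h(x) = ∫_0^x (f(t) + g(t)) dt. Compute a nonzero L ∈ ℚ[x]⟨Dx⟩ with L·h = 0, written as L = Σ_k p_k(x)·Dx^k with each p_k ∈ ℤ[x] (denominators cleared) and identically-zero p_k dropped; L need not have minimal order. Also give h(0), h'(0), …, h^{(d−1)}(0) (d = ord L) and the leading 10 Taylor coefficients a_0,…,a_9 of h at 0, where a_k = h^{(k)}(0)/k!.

f: a_k = 4, 8, -8, 16, -40, 112, -336, 1056, -3432, 11440, …
g: a_k = 1, 0, -9/2, 0, 27/8, 0, -81/80, 0, 729/4480, 0, …
Sum ⇒ L₀ = lclm(L_f,L_g) in ℚ(x)⟨Dx⟩.
h=∫h₀ ⇒ L = L₀·Dx.
L = (-378 - 1296·x - 2592·x^2)·Dx + (45 + 828·x + 3888·x^2 + 5184·x^3)·Dx^2 + (-42 - 144·x - 288·x^2)·Dx^3 + (5 + 92·x + 432·x^2 + 576·x^3)·Dx^4  (order 4).
h: a_k = 0, 5, 4, -25/6, 4, -293/40, 56/3, -26961/560, 132, -5124877/13440, …
ICs: h(0) = 0, h′(0) = 5, h′′(0) = 8, h′′′(0) = -25.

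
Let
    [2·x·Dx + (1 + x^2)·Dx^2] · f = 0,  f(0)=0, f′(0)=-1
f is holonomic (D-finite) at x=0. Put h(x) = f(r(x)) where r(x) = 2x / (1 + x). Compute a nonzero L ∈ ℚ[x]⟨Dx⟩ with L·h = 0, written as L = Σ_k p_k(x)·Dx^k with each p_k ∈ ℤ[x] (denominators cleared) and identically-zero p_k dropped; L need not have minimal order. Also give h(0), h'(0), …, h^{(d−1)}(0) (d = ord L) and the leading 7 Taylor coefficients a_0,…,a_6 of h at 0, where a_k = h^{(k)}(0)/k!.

f: a_k = 0, -1, 0, 1/3, 0, -1/5, 0, …
f∘r: x↦r, Dx↦Dx/r' in L_f ⇒ L₀.
L = (2 + 10·x)·Dx + (1 + 2·x + 5·x^2)·Dx^2  (order 2).
h: a_k = 0, -2, 2, 2/3, -6, 38/5, 22/3, …
ICs: h(0) = 0, h′(0) = -2.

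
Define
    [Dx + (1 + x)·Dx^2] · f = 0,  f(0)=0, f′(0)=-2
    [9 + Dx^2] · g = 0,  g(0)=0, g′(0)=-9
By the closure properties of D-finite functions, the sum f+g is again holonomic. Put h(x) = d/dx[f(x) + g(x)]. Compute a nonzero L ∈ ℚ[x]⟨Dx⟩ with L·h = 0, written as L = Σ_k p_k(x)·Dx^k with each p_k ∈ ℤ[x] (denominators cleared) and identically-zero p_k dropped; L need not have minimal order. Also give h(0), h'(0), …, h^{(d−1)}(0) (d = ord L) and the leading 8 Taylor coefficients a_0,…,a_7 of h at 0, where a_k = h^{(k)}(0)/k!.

L = (135 + 162·x + 81·x^2) + (99 + 261·x + 243·x^2 + 81·x^3)·Dx + (15 + 18·x + 9·x^2)·Dx^2 + (11 + 29·x + 27·x^2 + 9·x^3)·Dx^3  (order 3).
h: a_k = -11, 2, 77/2, 2, -259/8, 2, 569/80, 2, …
ICs: h(0) = -11, h′(0) = 2, h′′(0) = 77.

f: a_k = 0, -2, 1, -2/3, 1/2, -2/5, 1/3, -2/7, …
g: a_k = 0, -9, 0, 27/2, 0, -243/40, 0, 729/560, …
f+g: L₀ = lclm(L_f,L_g), ord ≤ 2+2.
Differentiate: ansatz ord ≤ ord L₀ ⇒ L.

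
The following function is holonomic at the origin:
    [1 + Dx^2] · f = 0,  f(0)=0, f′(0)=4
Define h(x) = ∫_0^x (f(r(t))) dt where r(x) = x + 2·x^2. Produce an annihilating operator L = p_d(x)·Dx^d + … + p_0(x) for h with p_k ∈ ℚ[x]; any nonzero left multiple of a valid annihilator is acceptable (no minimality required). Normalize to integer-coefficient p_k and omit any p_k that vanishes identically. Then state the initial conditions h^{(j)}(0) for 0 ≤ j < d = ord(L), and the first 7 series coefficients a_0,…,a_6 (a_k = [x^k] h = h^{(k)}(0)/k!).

f: a_k = 0, 4, 0, -2/3, 0, 1/30, 0, …
f∘r: x↦r, Dx↦Dx/r' in L_f ⇒ L₀.
h=∫h₀ ⇒ L = L₀·Dx.
L = (1 + 12·x + 48·x^2 + 64·x^3)·Dx - 4·Dx^2 + (1 + 4·x)·Dx^3  (order 3).
h: a_k = 0, 0, 2, 8/3, -1/6, -4/5, -239/180, …
ICs: h(0) = 0, h′(0) = 0, h′′(0) = 4.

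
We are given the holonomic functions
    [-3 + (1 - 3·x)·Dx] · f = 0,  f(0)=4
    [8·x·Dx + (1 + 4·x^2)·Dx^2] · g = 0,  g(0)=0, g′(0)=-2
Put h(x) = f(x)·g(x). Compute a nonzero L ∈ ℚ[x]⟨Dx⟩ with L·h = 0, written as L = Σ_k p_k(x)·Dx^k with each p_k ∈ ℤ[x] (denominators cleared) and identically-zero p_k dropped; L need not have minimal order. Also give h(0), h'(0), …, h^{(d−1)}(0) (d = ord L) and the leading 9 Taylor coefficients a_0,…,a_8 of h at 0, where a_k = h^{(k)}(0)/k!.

f: a_k = 4, 12, 36, 108, 324, 972, 2916, 8748, 26244, …
g: a_k = 0, -2, 0, 8/3, 0, -32/5, 0, 128/7, 0, …
L₀ := L_f ⊗_s L_g (sym. prod.), ord ≤ 2.
L = 24·x + (6 - 8·x + 48·x^2)·Dx + (-1 + 3·x - 4·x^2 + 12·x^3)·Dx^2  (order 2).
h: a_k = 0, -8, -24, -184/3, -184, -2888/5, -8664/5, -179384/35, -538152/35, …
ICs: h(0) = 0, h′(0) = -8.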